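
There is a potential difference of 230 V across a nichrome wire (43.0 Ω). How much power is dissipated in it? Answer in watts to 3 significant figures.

1230 W

V and R are stated; P = V²/R avoids computing the current.
P = (230 V)² / 43.0 Ω = 1230 W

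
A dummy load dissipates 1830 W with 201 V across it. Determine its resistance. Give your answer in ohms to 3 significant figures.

Inverting the appropriate power form: R = V² / P.
R = (201)² / 1830 = 22.08 Ω

22.1 Ω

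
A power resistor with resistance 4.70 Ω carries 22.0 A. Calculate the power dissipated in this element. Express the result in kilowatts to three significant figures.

The current through and the resistance of the element are both given; use P = I²R.
P = (22.00 A)² × 4.70 Ω = 2275 W

2.27 kW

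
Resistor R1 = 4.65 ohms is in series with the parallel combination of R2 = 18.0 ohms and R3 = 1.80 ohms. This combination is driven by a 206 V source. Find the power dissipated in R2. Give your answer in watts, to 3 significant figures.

160 W

Replace R2 and R3 with their parallel equivalent so the circuit becomes R1 in series with R_p.
R_p = (18.0×1.80)/(18.0+1.80) = 1.636 Ω
R_total = 4.65 + 1.636 = 6.286 Ω
I = V / R_total = 206 / 6.286 = 32.77 A
Voltage across the parallel pair: V_p = I × R_p = 32.77 × 1.636 = 53.62 V
With V_p across R2, its power is V_p²/R2.
P_R2 = (53.62)² / 18.0 = 159.7 W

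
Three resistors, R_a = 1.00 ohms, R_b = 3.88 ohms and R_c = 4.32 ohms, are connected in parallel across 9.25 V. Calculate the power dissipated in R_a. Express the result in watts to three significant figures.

85.6 W

Each parallel branch sees the full supply voltage, so P = V²/R applies directly to the target branch.
P_R_a = V² / R_a = (9.25)² / 1.00 Ω = 85.56 W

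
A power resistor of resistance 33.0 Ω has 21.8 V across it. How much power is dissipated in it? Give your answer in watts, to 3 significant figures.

14.4 W

Voltage and resistance are given, so P = V²/R is the one-step route.
P = (21.8 V)² / 33.0 Ω = 14.40 W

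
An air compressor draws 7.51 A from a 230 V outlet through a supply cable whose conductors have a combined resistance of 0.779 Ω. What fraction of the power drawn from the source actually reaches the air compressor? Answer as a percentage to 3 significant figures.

97.5 %

The supply cable carries the full 7.51 A.
P_line = I² R_line = (7.510)² × 0.779 = 43.94 W
P_source = V I = 230 × 7.510 = 1727 W; P_load = 1683 W
η = P_load / P_source = 1683 / 1727 = 0.9746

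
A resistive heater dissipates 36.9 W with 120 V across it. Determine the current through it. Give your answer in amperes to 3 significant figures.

0.307 A

Rearranging the power relation for the two known quantities gives I = P / V.
I = 36.9 / 120 = 0.3075 A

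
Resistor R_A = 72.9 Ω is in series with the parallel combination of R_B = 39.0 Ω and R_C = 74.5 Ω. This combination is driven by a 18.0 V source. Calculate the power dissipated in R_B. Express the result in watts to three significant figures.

0.561 W

Reduce the parallel pair to R_p first; the network is then a simple series string.
R_p = (39.0×74.5)/(39.0+74.5) = 25.60 Ω
R_total = 72.9 + 25.60 = 98.50 Ω
I = V / R_total = 18.0 / 98.50 = 0.1827 A
Voltage across the parallel pair: V_p = I × R_p = 0.1827 × 25.60 = 4.678 V
R_B sees V_p directly, so P = V_p² / R_B.
P_R_B = (4.678)² / 39.0 = 0.5611 W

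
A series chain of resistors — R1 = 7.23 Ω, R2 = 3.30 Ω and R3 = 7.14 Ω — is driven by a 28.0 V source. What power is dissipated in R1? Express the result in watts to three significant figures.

18.2 W

In a series string the same current flows through every resistor — find that current, then P = I²R for the one we want.
R_total = 7.23 + 3.30 + 7.14 = 17.67 Ω
I = V / R_total = 28.0 / 17.67 = 1.585 A
P_R1 = I² × R1 = (1.585)² × 7.23 = 18.15 W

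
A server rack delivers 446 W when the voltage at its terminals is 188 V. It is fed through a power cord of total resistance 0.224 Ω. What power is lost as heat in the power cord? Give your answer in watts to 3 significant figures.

Line loss is just I²R for the cable — we know both I and R_line directly.
I = P / V = 446 / 188 = 2.372 A through the power cord.
P_line = I² R_line = (2.372)² × 0.224 = 1.261 W

1.26 W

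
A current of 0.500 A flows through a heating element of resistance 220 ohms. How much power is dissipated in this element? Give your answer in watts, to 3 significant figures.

55.0 W

With I and R stated, P = I²R applies in one step.
P = (0.5000 A)² × 220 Ω = 55.00 W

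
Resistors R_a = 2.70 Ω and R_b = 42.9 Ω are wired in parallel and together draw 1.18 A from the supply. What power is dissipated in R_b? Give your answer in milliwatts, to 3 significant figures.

We need the common branch voltage; get it from I_total × R_eq, then P = V²/R for the branch.
1/R_eq = 1/2.70 + 1/42.9 ⇒ R_eq = 2.540 Ω
V = I_total × R_eq = 1.180 × 2.540 = 2.997 V
P_R_b = V² / R_b = (2.997)² / 42.9 = 0.2094 W

209 mW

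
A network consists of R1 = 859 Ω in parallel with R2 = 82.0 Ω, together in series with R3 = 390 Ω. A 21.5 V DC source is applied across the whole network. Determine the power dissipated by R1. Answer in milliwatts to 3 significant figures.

Collapse the R1‖R2 pair into one equivalent R_p; then R_p and R3 form a series string.
R_p = (859×82.0)/(859+82.0) = 74.85 Ω
R_total = R_p + 390 = 74.85 + 390 = 464.9 Ω
I = V / R_total = 21.5 / 464.9 = 0.04625 A
Voltage across the parallel pair: V_p = I × R_p = 0.04625 × 74.85 = 3.462 V
R1 sits across V_p; its power is V_p²/R.
P_R1 = (3.462)² / 859 = 0.01395 W

14.0 mW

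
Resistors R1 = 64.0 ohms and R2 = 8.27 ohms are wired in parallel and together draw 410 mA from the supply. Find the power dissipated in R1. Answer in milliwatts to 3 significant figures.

Parallel branches share V, not I — compute V via R_eq, then use V²/R for the target branch.
1/R_eq = 1/64.0 + 1/8.27 ⇒ R_eq = 7.324 Ω
V = I_total × R_eq = 0.4100 × 7.324 = 3.003 V
P_R1 = V² / R1 = (3.003)² / 64.0 = 0.1409 W

141 mW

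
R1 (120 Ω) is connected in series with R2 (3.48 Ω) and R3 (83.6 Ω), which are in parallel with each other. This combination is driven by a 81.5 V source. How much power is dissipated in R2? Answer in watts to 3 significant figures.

1.40 W

Reduce the parallel pair to R_p first; the network is then a simple series string.
R_p = (3.48×83.6)/(3.48+83.6) = 3.341 Ω
R_total = 120 + 3.341 = 123.3 Ω
I = V / R_total = 81.5 / 123.3 = 0.6608 A
Voltage across the parallel pair: V_p = I × R_p = 0.6608 × 3.341 = 2.208 V
With V_p across R2, its power is V_p²/R2.
P_R2 = (2.208)² / 3.48 = 1.400 W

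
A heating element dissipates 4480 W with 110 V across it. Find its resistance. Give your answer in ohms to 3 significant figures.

2.70 Ω

Rearranging the power relation for the two known quantities gives R = V² / P.
R = (110)² / 4480 = 2.701 Ω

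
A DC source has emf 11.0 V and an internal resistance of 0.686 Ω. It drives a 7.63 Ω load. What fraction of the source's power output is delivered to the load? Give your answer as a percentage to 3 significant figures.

Both r and R carry the same current, so the power split is just the resistance split: η = R/(R+r).
η = R / (R + r) = 7.63 / (7.63 + 0.686) = 0.9175

91.8 %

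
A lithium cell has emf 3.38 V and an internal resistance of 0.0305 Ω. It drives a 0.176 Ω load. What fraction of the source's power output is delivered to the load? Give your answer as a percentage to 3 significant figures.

Both r and R carry the same current, so the power split is just the resistance split: η = R/(R+r).
η = R / (R + r) = 0.176 / (0.176 + 0.0305) = 0.8523

85.2 %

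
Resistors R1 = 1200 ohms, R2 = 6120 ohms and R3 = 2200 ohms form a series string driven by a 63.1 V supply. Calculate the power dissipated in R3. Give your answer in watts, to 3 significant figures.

0.0967 W

Since the resistors are in series they all carry the loop current I = V/R_total; the power in any one is I²R.
R_total = 1200 + 6120 + 2200 = 9520 Ω
I = V / R_total = 63.1 / 9520 = 0.006628 A
P_R3 = I² × R3 = (0.006628)² × 2200 = 0.09665 W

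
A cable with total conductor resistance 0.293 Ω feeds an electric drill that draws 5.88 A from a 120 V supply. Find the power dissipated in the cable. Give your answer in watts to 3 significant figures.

The cable and load are in series, so the same current flows in both; the loss is I²R_line.
The cable carries the full 5.88 A.
P_line = I² R_line = (5.880)² × 0.293 = 10.13 W

10.1 W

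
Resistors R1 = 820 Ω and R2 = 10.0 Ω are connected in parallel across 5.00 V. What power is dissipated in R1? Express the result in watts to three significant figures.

0.0305 W

R1 sits directly across the source, so P = V²/R with V = 5.00 V.
P_R1 = V² / R1 = (5.00)² / 820 Ω = 0.03049 W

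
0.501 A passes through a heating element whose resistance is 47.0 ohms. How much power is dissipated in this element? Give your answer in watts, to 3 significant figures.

11.8 W

The current through and the resistance of the element are both given; use P = I²R.
P = (0.5010 A)² × 47.0 Ω = 11.80 W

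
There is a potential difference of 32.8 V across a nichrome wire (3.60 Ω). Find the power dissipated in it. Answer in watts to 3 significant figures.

299 W

We know the drop across the element and its resistance — P = V²/R, one step.
P = (32.8 V)² / 3.60 Ω = 298.8 W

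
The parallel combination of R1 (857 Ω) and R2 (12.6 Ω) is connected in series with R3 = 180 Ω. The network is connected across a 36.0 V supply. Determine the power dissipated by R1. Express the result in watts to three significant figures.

0.00630 W

Collapse the R1‖R2 pair into one equivalent R_p; then R_p and R3 form a series string.
R_p = (857×12.6)/(857+12.6) = 12.42 Ω
R_total = R_p + 180 = 12.42 + 180 = 192.4 Ω
I = V / R_total = 36.0 / 192.4 = 0.1871 A
Voltage across the parallel pair: V_p = I × R_p = 0.1871 × 12.42 = 2.323 V
R1 sits across V_p; its power is V_p²/R.
P_R1 = (2.323)² / 857 = 0.006298 W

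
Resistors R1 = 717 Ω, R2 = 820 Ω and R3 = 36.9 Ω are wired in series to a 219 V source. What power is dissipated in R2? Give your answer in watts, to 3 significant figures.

The current is common to all series resistors; compute it, then apply P = I²R for the target.
R_total = 717 + 820 + 36.9 = 1574 Ω
I = V / R_total = 219 / 1574 = 0.1391 A
P_R2 = I² × R2 = (0.1391)² × 820 = 15.88 W

15.9 W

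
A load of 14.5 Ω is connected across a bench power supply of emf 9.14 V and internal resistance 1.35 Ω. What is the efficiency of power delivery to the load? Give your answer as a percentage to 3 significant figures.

η = P_load/(P_load+P_int) = I²R/(I²R+I²r) = R/(R+r) — the I² cancels for series elements.
η = R / (R + r) = 14.5 / (14.5 + 1.35) = 0.9148

91.5 %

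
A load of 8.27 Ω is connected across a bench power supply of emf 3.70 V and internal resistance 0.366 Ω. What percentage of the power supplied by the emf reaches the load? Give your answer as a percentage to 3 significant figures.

95.8 %

Efficiency is P_load / P_total. With a series r and R sharing the same I, P = I²R for each, so η = R/(R+r).
η = R / (R + r) = 8.27 / (8.27 + 0.366) = 0.9576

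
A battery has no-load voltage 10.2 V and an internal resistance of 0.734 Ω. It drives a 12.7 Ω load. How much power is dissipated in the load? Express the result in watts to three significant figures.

7.32 W

Load and internal resistance form a series loop — compute the loop current, then the load power via I²R.
I = ε / (r + R) = 10.2 / (0.734 + 12.7) = 0.7593 A
P_load = I² R = (0.7593)² × 12.7 = 7.321 W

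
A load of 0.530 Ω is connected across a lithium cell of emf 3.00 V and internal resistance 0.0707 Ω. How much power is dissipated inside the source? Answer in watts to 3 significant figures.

1.76 W

r is in series with the load, so it carries the full circuit current — the loss in it is I²r.
I = ε / (r + R) = 3.00 / (0.0707 + 0.530) = 4.994 A
P_int = I² r = (4.994)² × 0.0707 = 1.763 W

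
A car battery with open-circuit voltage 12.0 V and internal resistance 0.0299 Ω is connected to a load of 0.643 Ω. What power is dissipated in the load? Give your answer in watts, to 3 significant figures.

204 W

With r and R in series, I = ε/(r+R); the load dissipates I²R.
I = ε / (r + R) = 12.0 / (0.0299 + 0.643) = 17.83 A
P_load = I² R = (17.83)² × 0.643 = 204.5 W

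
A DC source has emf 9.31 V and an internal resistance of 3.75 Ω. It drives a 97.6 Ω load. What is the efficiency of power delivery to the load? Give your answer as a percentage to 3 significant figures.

96.3 %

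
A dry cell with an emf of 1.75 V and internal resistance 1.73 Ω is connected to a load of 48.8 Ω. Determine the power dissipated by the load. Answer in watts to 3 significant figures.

0.0585 W

With r and R in series, I = ε/(r+R); the load dissipates I²R.
I = ε / (r + R) = 1.75 / (1.73 + 48.8) = 0.03463 A
P_load = I² R = (0.03463)² × 48.8 = 0.05853 W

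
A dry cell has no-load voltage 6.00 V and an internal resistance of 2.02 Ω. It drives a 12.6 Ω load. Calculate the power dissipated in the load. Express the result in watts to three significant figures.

Find the circuit current first, then P = I²R for the load (series elements share I).
I = ε / (r + R) = 6.00 / (2.02 + 12.6) = 0.4104 A
P_load = I² R = (0.4104)² × 12.6 = 2.122 W

2.12 W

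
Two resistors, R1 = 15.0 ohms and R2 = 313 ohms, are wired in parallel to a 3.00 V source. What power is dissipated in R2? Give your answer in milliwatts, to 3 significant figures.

28.8 mW

Parallel branches share the same voltage; P = V²/R gives the branch power in one step.
P_R2 = V² / R2 = (3.00)² / 313 Ω = 0.02875 W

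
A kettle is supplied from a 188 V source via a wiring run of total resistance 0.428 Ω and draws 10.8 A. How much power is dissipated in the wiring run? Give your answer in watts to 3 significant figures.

49.9 W

The wiring run and load are in series, so the same current flows in both; the loss is I²R_line.
The wiring run carries the full 10.8 A.
P_line = I² R_line = (10.80)² × 0.428 = 49.92 W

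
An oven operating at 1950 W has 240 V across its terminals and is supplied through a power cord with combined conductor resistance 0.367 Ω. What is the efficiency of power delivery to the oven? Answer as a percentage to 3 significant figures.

98.8 %

I = P / V = 1950 / 240 = 8.125 A through the power cord.
P_line = I² R_line = (8.125)² × 0.367 = 24.23 W
P_source = P_load + P_line = 1950 + 24.23 = 1974 W
η = P_load / P_source = 1950 / 1974 = 0.9877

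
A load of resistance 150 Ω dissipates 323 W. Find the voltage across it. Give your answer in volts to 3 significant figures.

220 V

Inverting the appropriate power form: V = √(P R).
V = √(323 × 150) = 220.1 V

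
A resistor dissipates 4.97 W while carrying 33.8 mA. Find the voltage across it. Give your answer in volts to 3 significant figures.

147 V

From P = V I = I²R = V²/R, with the two given quantities we get V = P / I.
V = 4.97 / 0.03380 = 147.0 V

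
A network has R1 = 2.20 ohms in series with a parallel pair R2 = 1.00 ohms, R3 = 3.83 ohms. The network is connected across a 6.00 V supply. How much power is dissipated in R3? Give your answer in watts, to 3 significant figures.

0.660 W

Replace R2 and R3 with their parallel equivalent so the circuit becomes R1 in series with R_p.
R_p = (1.00×3.83)/(1.00+3.83) = 0.7930 Ω
R_total = 2.20 + 0.7930 = 2.993 Ω
I = V / R_total = 6.00 / 2.993 = 2.005 A
Voltage across the parallel pair: V_p = I × R_p = 2.005 × 0.7930 = 1.590 V
R3 is across V_p, so use P = V²/R for that branch.
P_R3 = (1.590)² / 3.83 = 0.6598 W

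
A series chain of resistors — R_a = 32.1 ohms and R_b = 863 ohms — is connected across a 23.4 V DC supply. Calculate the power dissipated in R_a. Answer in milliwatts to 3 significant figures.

21.9 mW

The current is common to all series resistors; compute it, then apply P = I²R for the target.
R_total = 32.1 + 863 = 895.1 Ω
I = V / R_total = 23.4 / 895.1 = 0.02614 A
P_R_a = I² × R_a = (0.02614)² × 32.1 = 0.02194 W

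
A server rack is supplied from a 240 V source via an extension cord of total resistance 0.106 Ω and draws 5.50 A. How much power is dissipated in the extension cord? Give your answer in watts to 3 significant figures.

Only the current and the line resistance are needed for the I²R loss.
The extension cord carries the full 5.50 A.
P_line = I² R_line = (5.500)² × 0.106 = 3.207 W

3.21 W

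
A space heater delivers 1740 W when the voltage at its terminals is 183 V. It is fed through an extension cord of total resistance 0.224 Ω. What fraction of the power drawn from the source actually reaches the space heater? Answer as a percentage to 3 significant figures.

I = P / V = 1740 / 183 = 9.508 A through the extension cord.
P_line = I² R_line = (9.508)² × 0.224 = 20.25 W
P_source = P_load + P_line = 1740 + 20.25 = 1760 W
η = P_load / P_source = 1740 / 1760 = 0.9885

98.8 %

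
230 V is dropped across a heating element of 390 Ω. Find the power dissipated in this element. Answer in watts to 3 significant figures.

Voltage and resistance are given, so P = V²/R is the one-step route.
P = (230 V)² / 390 Ω = 135.6 W

136 W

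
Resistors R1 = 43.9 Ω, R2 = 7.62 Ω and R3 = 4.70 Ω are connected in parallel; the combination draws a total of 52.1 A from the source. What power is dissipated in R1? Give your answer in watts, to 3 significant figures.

460 W

We need the common branch voltage; get it from I_total × R_eq, then P = V²/R for the branch.
1/R_eq = 1/43.9 + 1/7.62 + 1/4.70 ⇒ R_eq = 2.726 Ω
V = I_total × R_eq = 52.10 × 2.726 = 142.0 V
P_R1 = V² / R1 = (142.0)² / 43.9 = 459.6 W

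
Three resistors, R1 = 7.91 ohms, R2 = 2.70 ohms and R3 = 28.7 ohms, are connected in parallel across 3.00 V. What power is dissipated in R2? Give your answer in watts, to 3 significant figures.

3.33 W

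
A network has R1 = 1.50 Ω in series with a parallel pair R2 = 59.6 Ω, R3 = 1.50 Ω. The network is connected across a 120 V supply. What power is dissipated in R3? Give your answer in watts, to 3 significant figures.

Replace R2 and R3 with their parallel equivalent so the circuit becomes R1 in series with R_p.
R_p = (59.6×1.50)/(59.6+1.50) = 1.463 Ω
R_total = 1.50 + 1.463 = 2.963 Ω
I = V / R_total = 120 / 2.963 = 40.50 A
Voltage across the parallel pair: V_p = I × R_p = 40.50 × 1.463 = 59.25 V
R3 is across V_p, so use P = V²/R for that branch.
P_R3 = (59.25)² / 1.50 = 2341 W

2340 W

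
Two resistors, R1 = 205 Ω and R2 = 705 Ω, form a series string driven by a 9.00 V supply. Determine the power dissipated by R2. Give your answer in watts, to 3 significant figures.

0.0690 W

Since the resistors are in series they all carry the loop current I = V/R_total; the power in any one is I²R.
R_total = 205 + 705 = 910.0 Ω
I = V / R_total = 9.00 / 910.0 = 0.009890 A
P_R2 = I² × R2 = (0.009890)² × 705 = 0.06896 W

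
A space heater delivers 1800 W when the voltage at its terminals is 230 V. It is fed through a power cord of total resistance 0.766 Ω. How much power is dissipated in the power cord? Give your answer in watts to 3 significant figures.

The power cord is a series resistance carrying the load current; its dissipation is I²R_line.
I = P / V = 1800 / 230 = 7.826 A through the power cord.
P_line = I² R_line = (7.826)² × 0.766 = 46.92 W

46.9 W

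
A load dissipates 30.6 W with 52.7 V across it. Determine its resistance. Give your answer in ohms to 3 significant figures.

90.8 Ω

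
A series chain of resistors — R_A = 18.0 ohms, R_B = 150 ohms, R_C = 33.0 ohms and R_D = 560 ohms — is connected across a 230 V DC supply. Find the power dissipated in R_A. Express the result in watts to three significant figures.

1.64 W

Since the resistors are in series they all carry the loop current I = V/R_total; the power in any one is I²R.
R_total = 18.0 + 150 + 33.0 + 560 = 761.0 Ω
I = V / R_total = 230 / 761.0 = 0.3022 A
P_R_A = I² × R_A = (0.3022)² × 18.0 = 1.644 W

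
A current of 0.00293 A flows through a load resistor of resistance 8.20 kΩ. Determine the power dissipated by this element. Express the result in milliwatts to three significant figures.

70.4 mW

With I and R stated, P = I²R applies in one step.
P = (0.002930 A)² × 8200 Ω = 0.07040 W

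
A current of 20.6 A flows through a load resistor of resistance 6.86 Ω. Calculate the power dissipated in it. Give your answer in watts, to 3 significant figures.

2910 W

Knowing I and R, the power is just I²R — no need to find V first.
P = (20.60 A)² × 6.86 Ω = 2911 W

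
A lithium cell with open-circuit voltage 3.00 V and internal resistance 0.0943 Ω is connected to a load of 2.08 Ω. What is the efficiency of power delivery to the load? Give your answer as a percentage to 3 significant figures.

95.7 %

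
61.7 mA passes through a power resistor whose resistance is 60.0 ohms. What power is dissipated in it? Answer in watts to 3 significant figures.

Current and resistance are given, so P = I²R is the direct form.
P = (0.06170 A)² × 60.0 Ω = 0.2284 W

0.228 W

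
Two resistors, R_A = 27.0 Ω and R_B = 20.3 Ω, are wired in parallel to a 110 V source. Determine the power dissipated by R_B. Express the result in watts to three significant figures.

The supply voltage appears across each parallel branch — just use P = V²/R_B.
P_R_B = V² / R_B = (110)² / 20.3 Ω = 596.1 W

596 W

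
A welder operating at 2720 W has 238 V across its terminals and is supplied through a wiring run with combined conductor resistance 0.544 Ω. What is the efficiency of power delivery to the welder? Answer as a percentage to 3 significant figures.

I = P / V = 2720 / 238 = 11.43 A through the wiring run.
P_line = I² R_line = (11.43)² × 0.544 = 71.05 W
P_source = P_load + P_line = 2720 + 71.05 = 2791 W
η = P_load / P_source = 2720 / 2791 = 0.9745

97.5 %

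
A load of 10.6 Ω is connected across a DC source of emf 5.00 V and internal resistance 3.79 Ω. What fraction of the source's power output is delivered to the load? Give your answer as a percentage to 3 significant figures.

73.7 %

The source delivers εI, of which I²R reaches the load and I²r is lost; since I is common, η = R/(R+r).
η = R / (R + r) = 10.6 / (10.6 + 3.79) = 0.7366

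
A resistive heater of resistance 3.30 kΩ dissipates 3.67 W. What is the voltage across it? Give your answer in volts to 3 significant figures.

110 V

The two known quantities fix the third via V = √(P R).
V = √(3.67 × 3300) = 110.0 V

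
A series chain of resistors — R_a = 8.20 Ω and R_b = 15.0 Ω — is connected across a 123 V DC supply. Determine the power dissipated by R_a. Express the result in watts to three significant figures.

230 W

Series elements share the same current, so find I first, then use P = I²R.
R_total = 8.20 + 15.0 = 23.20 Ω
I = V / R_total = 123 / 23.20 = 5.302 A
P_R_a = I² × R_a = (5.302)² × 8.20 = 230.5 W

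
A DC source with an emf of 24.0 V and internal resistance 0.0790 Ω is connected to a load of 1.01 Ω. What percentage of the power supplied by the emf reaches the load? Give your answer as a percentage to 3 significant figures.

The source delivers εI, of which I²R reaches the load and I²r is lost; since I is common, η = R/(R+r).
η = R / (R + r) = 1.01 / (1.01 + 0.0790) = 0.9275

92.7 %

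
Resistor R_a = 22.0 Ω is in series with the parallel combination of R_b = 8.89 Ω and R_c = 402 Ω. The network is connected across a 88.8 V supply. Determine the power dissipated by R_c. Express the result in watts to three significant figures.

1.57 W

First combine the parallel branches into one equivalent R_p, then R_a + R_p is a series pair.
R_p = (8.89×402)/(8.89+402) = 8.698 Ω
R_total = 22.0 + 8.698 = 30.70 Ω
I = V / R_total = 88.8 / 30.70 = 2.893 A
Voltage across the parallel pair: V_p = I × R_p = 2.893 × 8.698 = 25.16 V
R_c is across V_p, so use P = V²/R for that branch.
P_R_c = (25.16)² / 402 = 1.575 W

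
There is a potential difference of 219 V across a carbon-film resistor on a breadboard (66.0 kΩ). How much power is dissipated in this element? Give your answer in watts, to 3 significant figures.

0.727 W

With V across and R both known, P = V²/R gives the dissipation directly.
P = (219 V)² / 66000 Ω = 0.7267 W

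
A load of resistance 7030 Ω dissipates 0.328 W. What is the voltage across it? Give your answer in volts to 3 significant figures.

The two known quantities fix the third via V = √(P R).
V = √(0.328 × 7030) = 48.02 V

48.0 V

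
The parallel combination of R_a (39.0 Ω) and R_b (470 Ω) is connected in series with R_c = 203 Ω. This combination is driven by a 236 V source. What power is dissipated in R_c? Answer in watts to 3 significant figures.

Collapse the R_a‖R_b pair into one equivalent R_p; then R_p and R_c form a series string.
R_p = (39.0×470)/(39.0+470) = 36.01 Ω
R_total = R_p + 203 = 36.01 + 203 = 239.0 Ω
I = V / R_total = 236 / 239.0 = 0.9874 A
R_c carries the full series current, so P = I²R.
P_R_c = (0.9874)² × 203 = 197.9 W

198 W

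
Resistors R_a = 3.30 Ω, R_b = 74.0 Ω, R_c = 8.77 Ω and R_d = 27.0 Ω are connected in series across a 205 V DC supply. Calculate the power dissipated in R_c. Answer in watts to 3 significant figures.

28.8 W

The current is common to all series resistors; compute it, then apply P = I²R for the target.
R_total = 3.30 + 74.0 + 8.77 + 27.0 = 113.1 Ω
I = V / R_total = 205 / 113.1 = 1.813 A
P_R_c = I² × R_c = (1.813)² × 8.77 = 28.83 W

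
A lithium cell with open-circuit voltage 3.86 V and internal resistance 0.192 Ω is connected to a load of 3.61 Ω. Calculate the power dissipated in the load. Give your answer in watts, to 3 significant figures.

The internal resistance and the load are in series, so the same I flows through both; get I from ε/(r+R), then I²R for the load.
I = ε / (r + R) = 3.86 / (0.192 + 3.61) = 1.015 A
P_load = I² R = (1.015)² × 3.61 = 3.721 W

3.72 W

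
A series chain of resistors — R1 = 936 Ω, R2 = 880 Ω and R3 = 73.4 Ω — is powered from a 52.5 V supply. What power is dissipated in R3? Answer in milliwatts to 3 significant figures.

The current is common to all series resistors; compute it, then apply P = I²R for the target.
R_total = 936 + 880 + 73.4 = 1889 Ω
I = V / R_total = 52.5 / 1889 = 0.02779 A
P_R3 = I² × R3 = (0.02779)² × 73.4 = 0.05667 W

56.7 mW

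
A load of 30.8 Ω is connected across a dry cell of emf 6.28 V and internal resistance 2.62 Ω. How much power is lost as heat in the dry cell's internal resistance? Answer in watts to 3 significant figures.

The source's internal resistance is just another series element carrying I; its dissipation is I²r.
I = ε / (r + R) = 6.28 / (2.62 + 30.8) = 0.1879 A
P_int = I² r = (0.1879)² × 2.62 = 0.09251 W

0.0925 W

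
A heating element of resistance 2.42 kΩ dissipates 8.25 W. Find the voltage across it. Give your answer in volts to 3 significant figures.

Rearranging the power relation for the two known quantities gives V = √(P R).
V = √(8.25 × 2420) = 141.3 V

141 V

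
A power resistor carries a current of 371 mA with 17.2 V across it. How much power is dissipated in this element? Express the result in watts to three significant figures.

Since both terminal voltage and current are stated, P = V I gives the power in one step.
P = 17.2 V × 0.3710 A = 6.381 W

6.38 W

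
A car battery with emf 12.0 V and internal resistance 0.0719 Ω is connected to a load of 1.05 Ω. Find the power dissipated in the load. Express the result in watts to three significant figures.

The internal resistance and the load are in series, so the same I flows through both; get I from ε/(r+R), then I²R for the load.
I = ε / (r + R) = 12.0 / (0.0719 + 1.05) = 10.70 A
P_load = I² R = (10.70)² × 1.05 = 120.1 W

120 W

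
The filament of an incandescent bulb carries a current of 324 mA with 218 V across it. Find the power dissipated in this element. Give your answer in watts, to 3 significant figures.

V and I are known directly — P = V I, no intermediate step needed.
P = 218 V × 0.3240 A = 70.63 W

70.6 W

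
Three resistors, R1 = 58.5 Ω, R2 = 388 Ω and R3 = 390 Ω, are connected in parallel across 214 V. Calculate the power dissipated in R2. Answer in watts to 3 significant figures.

R2 sits directly across the source, so P = V²/R with V = 214 V.
P_R2 = V² / R2 = (214)² / 388 Ω = 118.0 W

118 W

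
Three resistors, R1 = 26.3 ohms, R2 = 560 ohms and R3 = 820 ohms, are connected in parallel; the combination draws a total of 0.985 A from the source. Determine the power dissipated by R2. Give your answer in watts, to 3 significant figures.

1.03 W

The branches share the same voltage, but only the total current is given — find V from the equivalent resistance first.
1/R_eq = 1/26.3 + 1/560 + 1/820 ⇒ R_eq = 24.37 Ω
V = I_total × R_eq = 0.9850 × 24.37 = 24.01 V
P_R2 = V² / R2 = (24.01)² / 560 = 1.029 W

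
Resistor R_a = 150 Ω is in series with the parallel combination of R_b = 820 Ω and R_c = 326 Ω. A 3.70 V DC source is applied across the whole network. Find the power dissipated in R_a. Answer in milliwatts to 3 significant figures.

14.0 mW

First combine the parallel branches into one equivalent R_p, then R_a + R_p is a series pair.
R_p = (820×326)/(820+326) = 233.3 Ω
R_total = 150 + 233.3 = 383.3 Ω
I = V / R_total = 3.70 / 383.3 = 0.009654 A
All the current flows through R_a; use P = I²R.
P_R_a = (0.009654)² × 150 = 0.01398 W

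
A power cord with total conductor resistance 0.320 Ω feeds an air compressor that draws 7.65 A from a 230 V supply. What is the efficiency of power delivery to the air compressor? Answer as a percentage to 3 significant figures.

98.9 %

The power cord carries the full 7.65 A.
P_line = I² R_line = (7.650)² × 0.320 = 18.73 W
P_source = V I = 230 × 7.650 = 1760 W; P_load = 1741 W
η = P_load / P_source = 1741 / 1760 = 0.9894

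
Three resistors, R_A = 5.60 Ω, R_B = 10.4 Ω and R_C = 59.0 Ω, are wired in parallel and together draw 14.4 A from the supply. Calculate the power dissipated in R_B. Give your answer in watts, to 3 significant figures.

Parallel branches share V, not I — compute V via R_eq, then use V²/R for the target branch.
1/R_eq = 1/5.60 + 1/10.4 + 1/59.0 ⇒ R_eq = 3.428 Ω
V = I_total × R_eq = 14.40 × 3.428 = 49.37 V
P_R_B = V² / R_B = (49.37)² / 10.4 = 234.4 W

234 W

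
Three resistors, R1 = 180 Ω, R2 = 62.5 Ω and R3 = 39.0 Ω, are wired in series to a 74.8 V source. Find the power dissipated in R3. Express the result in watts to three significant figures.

2.75 W

Every series element carries the same I. Get I from the total resistance, then P = I² × R3.
R_total = 180 + 62.5 + 39.0 = 281.5 Ω
I = V / R_total = 74.8 / 281.5 = 0.2657 A
P_R3 = I² × R3 = (0.2657)² × 39.0 = 2.754 W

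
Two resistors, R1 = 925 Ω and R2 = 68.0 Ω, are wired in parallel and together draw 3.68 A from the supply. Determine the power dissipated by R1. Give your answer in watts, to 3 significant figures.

We need the common branch voltage; get it from I_total × R_eq, then P = V²/R for the branch.
1/R_eq = 1/925 + 1/68.0 ⇒ R_eq = 63.34 Ω
V = I_total × R_eq = 3.680 × 63.34 = 233.1 V
P_R1 = V² / R1 = (233.1)² / 925 = 58.74 W

58.7 W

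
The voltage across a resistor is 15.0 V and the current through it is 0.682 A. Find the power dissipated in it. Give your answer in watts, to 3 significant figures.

10.2 W

Both the voltage across and the current through the element are known, so P = V I applies directly.
P = 15.0 V × 0.6820 A = 10.23 W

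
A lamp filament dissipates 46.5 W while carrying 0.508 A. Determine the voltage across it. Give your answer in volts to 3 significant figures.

91.5 V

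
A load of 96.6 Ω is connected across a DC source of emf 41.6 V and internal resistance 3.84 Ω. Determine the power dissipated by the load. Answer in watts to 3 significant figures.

16.6 W

The internal resistance and the load are in series, so the same I flows through both; get I from ε/(r+R), then I²R for the load.
I = ε / (r + R) = 41.6 / (3.84 + 96.6) = 0.4142 A
P_load = I² R = (0.4142)² × 96.6 = 16.57 W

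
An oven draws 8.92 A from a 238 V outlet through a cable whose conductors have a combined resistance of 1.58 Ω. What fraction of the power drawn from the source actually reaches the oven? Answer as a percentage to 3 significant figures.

94.1 %

The cable carries the full 8.92 A.
P_line = I² R_line = (8.920)² × 1.58 = 125.7 W
P_source = V I = 238 × 8.920 = 2123 W; P_load = 1997 W
η = P_load / P_source = 1997 / 2123 = 0.9408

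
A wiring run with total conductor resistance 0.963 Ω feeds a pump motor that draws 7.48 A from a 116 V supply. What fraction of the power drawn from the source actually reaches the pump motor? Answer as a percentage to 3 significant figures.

93.8 %

The wiring run carries the full 7.48 A.
P_line = I² R_line = (7.480)² × 0.963 = 53.88 W
P_source = V I = 116 × 7.480 = 867.7 W; P_load = 813.8 W
η = P_load / P_source = 813.8 / 867.7 = 0.9379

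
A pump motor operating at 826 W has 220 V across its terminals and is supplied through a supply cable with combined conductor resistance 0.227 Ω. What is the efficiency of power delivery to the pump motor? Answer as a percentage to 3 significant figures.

99.6 %

I = P / V = 826 / 220 = 3.755 A through the supply cable.
P_line = I² R_line = (3.755)² × 0.227 = 3.200 W
P_source = P_load + P_line = 826.0 + 3.200 = 829.2 W
η = P_load / P_source = 826.0 / 829.2 = 0.9961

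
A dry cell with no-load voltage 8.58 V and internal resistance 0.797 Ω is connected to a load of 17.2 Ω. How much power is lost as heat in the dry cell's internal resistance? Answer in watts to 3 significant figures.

The internal resistance carries the same current as the load; P_int = I²r.
I = ε / (r + R) = 8.58 / (0.797 + 17.2) = 0.4767 A
P_int = I² r = (0.4767)² × 0.797 = 0.1811 W

0.181 W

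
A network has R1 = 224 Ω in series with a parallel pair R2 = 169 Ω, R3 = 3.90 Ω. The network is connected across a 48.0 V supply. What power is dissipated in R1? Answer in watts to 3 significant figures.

First combine the parallel branches into one equivalent R_p, then R1 + R_p is a series pair.
R_p = (169×3.90)/(169+3.90) = 3.812 Ω
R_total = 224 + 3.812 = 227.8 Ω
I = V / R_total = 48.0 / 227.8 = 0.2107 A
The full supply current passes through R1: P = I²R.
P_R1 = (0.2107)² × 224 = 9.944 W

9.94 W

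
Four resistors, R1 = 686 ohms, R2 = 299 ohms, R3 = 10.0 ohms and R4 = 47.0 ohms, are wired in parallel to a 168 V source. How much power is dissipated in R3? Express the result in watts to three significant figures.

2820 W

R3 sits directly across the source, so P = V²/R with V = 168 V.
P_R3 = V² / R3 = (168)² / 10.0 Ω = 2822 W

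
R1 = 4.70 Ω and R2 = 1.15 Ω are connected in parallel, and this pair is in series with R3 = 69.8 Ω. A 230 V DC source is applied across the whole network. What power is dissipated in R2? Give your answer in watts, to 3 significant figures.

First find R_p for the parallel pair, then treat R_p + R3 as a series loop.
R_p = (4.70×1.15)/(4.70+1.15) = 0.9239 Ω
R_total = R_p + 69.8 = 0.9239 + 69.8 = 70.72 Ω
I = V / R_total = 230 / 70.72 = 3.252 A
Voltage across the parallel pair: V_p = I × R_p = 3.252 × 0.9239 = 3.005 V
Use P = V²/R for R2 with V = V_p.
P_R2 = (3.005)² / 1.15 = 7.851 W

7.85 W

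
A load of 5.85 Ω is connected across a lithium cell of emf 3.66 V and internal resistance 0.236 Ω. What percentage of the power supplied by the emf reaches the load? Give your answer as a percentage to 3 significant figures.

96.1 %

η = P_load/(P_load+P_int) = I²R/(I²R+I²r) = R/(R+r) — the I² cancels for series elements.
η = R / (R + r) = 5.85 / (5.85 + 0.236) = 0.9612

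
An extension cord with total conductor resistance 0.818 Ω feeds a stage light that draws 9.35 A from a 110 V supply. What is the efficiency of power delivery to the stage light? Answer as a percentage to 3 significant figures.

The extension cord carries the full 9.35 A.
P_line = I² R_line = (9.350)² × 0.818 = 71.51 W
P_source = V I = 110 × 9.350 = 1028 W; P_load = 957.0 W
η = P_load / P_source = 957.0 / 1028 = 0.9305

93.0 %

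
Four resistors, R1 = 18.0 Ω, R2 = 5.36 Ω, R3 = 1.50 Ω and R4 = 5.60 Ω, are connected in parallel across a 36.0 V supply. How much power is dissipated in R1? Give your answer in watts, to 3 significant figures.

72.0 W

Every branch has 36.0 V across it, so for R1 the power is simply V²/R.
P_R1 = V² / R1 = (36.0)² / 18.0 Ω = 72.00 W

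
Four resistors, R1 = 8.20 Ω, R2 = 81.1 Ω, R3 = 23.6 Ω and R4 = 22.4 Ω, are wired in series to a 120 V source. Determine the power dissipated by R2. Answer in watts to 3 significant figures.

Since the resistors are in series they all carry the loop current I = V/R_total; the power in any one is I²R.
R_total = 8.20 + 81.1 + 23.6 + 22.4 = 135.3 Ω
I = V / R_total = 120 / 135.3 = 0.8869 A
P_R2 = I² × R2 = (0.8869)² × 81.1 = 63.80 W

63.8 W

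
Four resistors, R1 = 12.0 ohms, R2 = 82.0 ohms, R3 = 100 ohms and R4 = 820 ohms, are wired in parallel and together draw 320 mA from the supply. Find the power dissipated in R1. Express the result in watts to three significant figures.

0.749 W

We need the common branch voltage; get it from I_total × R_eq, then P = V²/R for the branch.
1/R_eq = 1/12.0 + 1/82.0 + 1/100 + 1/820 ⇒ R_eq = 9.368 Ω
V = I_total × R_eq = 0.3200 × 9.368 = 2.998 V
P_R1 = V² / R1 = (2.998)² / 12.0 = 0.7489 W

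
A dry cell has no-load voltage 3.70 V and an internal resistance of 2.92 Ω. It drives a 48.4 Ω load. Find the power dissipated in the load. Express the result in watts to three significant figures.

0.252 W

Load and internal resistance form a series loop — compute the loop current, then the load power via I²R.
I = ε / (r + R) = 3.70 / (2.92 + 48.4) = 0.07210 A
P_load = I² R = (0.07210)² × 48.4 = 0.2516 W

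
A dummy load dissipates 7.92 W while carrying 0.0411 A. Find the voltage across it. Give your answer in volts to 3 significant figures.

193 V

Rearranging the power relation for the two known quantities gives V = P / I.
V = 7.92 / 0.04110 = 192.7 V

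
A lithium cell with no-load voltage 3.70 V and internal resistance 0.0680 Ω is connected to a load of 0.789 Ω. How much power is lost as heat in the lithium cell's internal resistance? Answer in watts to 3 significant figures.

Internal loss is I²r, with I set by the total series resistance r+R.
I = ε / (r + R) = 3.70 / (0.0680 + 0.789) = 4.317 A
P_int = I² r = (4.317)² × 0.0680 = 1.268 W

1.27 W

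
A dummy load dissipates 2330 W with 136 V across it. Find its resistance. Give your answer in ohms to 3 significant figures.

The two known quantities fix the third via R = V² / P.
R = (136)² / 2330 = 7.938 Ω

7.94 Ω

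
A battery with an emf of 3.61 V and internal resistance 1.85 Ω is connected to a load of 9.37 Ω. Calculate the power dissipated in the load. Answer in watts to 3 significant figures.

0.970 W

Find the circuit current first, then P = I²R for the load (series elements share I).
I = ε / (r + R) = 3.61 / (1.85 + 9.37) = 0.3217 A
P_load = I² R = (0.3217)² × 9.37 = 0.9700 W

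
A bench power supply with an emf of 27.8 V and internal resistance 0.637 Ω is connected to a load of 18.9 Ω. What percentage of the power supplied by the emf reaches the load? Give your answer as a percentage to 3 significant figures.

Efficiency is P_load / P_total. With a series r and R sharing the same I, P = I²R for each, so η = R/(R+r).
η = R / (R + r) = 18.9 / (18.9 + 0.637) = 0.9674

96.7 %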